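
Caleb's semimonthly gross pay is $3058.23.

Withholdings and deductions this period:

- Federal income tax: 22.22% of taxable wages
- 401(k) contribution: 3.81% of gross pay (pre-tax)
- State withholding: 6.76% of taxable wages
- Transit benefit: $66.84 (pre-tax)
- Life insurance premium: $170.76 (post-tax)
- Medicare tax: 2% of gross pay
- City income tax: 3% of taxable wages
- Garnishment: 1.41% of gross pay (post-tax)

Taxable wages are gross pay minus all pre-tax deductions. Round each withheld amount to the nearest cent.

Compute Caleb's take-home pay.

$1680.44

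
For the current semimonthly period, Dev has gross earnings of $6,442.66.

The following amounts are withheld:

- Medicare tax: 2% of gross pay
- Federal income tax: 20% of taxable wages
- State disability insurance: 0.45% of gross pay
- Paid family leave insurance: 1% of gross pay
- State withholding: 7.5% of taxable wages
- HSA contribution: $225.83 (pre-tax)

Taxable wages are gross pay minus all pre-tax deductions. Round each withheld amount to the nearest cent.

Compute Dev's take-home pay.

$4,284.93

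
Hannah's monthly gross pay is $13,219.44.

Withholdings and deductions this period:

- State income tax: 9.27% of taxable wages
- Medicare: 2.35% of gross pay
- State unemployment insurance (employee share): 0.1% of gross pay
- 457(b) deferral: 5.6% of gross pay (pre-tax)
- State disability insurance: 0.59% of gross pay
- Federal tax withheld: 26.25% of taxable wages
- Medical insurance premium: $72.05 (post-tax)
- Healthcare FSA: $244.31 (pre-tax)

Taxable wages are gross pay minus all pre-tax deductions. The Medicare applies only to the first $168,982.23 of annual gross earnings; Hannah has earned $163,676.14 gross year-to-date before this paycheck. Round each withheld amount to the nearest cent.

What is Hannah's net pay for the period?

Healthcare FSA: $244.31
457(b) deferral: $13,219.44 × 0.056 = $740.29
Pre-tax total = $244.31 + $740.29 = $984.60
Taxable wages = $13,219.44 − $984.60 = $12,234.84
Federal tax withheld: $12,234.84 × 0.2625 = $3,211.65
State income tax: $12,234.84 × 0.0927 = $1,134.17
State disability insurance: $13,219.44 × 0.0059 = $77.99
Medicare: only $168,982.23 − $163,676.14 = $5,306.09 of this check is subject → $5,306.09 × 0.0235 = $124.69
State unemployment insurance (employee share): $13,219.44 × 0.001 = $13.22
Medical insurance premium: $72.05
Total deductions = $244.31 + $740.29 + $3,211.65 + $1,134.17 + $77.99 + $124.69 + $13.22 + $72.05 = $5,618.37
Net pay = $13,219.44 − $5,618.37 = $7,601.07

$7,601.07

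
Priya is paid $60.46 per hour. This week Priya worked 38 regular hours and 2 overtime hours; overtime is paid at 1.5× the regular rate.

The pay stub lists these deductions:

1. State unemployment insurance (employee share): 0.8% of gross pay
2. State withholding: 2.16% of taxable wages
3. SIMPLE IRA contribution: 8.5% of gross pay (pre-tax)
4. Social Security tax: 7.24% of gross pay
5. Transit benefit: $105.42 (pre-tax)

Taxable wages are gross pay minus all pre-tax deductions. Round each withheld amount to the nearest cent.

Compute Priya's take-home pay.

$1,916.72

Regular pay: 38 × $60.46 = $2,297.48
Overtime pay: 2 × $60.46 × 1.5 = $181.38
Gross pay = $2,297.48 + $181.38 = $2,478.86
SIMPLE IRA contribution: $2,478.86 × 0.085 = $210.70
Transit benefit: $105.42
Pre-tax total = $210.70 + $105.42 = $316.12
Taxable wages = $2,478.86 − $316.12 = $2,162.74
State withholding: $2,162.74 × 0.0216 = $46.72
Social Security tax: $2,478.86 × 0.0724 = $179.47
State unemployment insurance (employee share): $2,478.86 × 0.008 = $19.83
Total deductions = $210.70 + $105.42 + $46.72 + $179.47 + $19.83 = $562.14
Net pay = $2,478.86 − $562.14 = $1,916.72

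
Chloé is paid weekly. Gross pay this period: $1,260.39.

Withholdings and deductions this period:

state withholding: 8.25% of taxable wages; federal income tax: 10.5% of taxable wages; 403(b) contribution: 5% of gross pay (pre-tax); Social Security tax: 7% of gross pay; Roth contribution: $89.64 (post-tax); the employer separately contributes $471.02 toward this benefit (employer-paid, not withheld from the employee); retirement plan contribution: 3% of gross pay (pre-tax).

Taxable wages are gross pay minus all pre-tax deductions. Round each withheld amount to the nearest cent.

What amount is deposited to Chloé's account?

Retirement plan contribution: $1,260.39 × 0.03 = $37.81
403(b) contribution: $1,260.39 × 0.05 = $63.02
Pre-tax total = $37.81 + $63.02 = $100.83
Taxable wages = $1,260.39 − $100.83 = $1,159.56
Federal income tax: $1,159.56 × 0.105 = $121.75
State withholding: $1,159.56 × 0.0825 = $95.66
Social Security tax: $1,260.39 × 0.07 = $88.23
Roth contribution: $89.64
(Employer's $471.02 toward Roth contribution is not withheld from the employee.)
Total deductions = $37.81 + $63.02 + $121.75 + $95.66 + $88.23 + $89.64 = $496.11
Net pay = $1,260.39 − $496.11 = $764.28

$764.28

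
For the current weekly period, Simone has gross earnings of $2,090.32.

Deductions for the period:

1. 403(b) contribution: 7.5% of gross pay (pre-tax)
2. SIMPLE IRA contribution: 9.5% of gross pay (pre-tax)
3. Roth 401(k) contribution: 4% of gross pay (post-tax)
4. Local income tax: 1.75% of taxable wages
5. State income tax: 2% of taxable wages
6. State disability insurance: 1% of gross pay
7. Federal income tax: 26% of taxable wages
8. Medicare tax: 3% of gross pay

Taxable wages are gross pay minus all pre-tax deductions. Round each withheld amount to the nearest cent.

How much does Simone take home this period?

$1,051.60

403(b) contribution: $2,090.32 × 0.075 = $156.77
SIMPLE IRA contribution: $2,090.32 × 0.095 = $198.58
Pre-tax total = $156.77 + $198.58 = $355.35
Taxable wages = $2,090.32 − $355.35 = $1,734.97
Local income tax: $1,734.97 × 0.0175 = $30.36
Federal income tax: $1,734.97 × 0.26 = $451.09
State income tax: $1,734.97 × 0.02 = $34.70
State disability insurance: $2,090.32 × 0.01 = $20.90
Medicare tax: $2,090.32 × 0.03 = $62.71
Roth 401(k) contribution: $2,090.32 × 0.04 = $83.61
Total deductions = $156.77 + $198.58 + $30.36 + $451.09 + $34.70 + $20.90 + $62.71 + $83.61 = $1,038.72
Net pay = $2,090.32 − $1,038.72 = $1,051.60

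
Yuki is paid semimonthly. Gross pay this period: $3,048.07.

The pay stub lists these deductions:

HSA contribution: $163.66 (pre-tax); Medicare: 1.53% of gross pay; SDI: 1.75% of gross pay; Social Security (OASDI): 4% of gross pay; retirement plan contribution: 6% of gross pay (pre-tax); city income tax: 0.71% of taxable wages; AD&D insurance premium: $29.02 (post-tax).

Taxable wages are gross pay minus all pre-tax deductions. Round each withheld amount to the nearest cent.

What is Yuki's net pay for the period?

$2,431.43

Retirement plan contribution: $3,048.07 × 0.06 = $182.88
HSA contribution: $163.66
Pre-tax total = $182.88 + $163.66 = $346.54
Taxable wages = $3,048.07 − $346.54 = $2,701.53
City income tax: $2,701.53 × 0.0071 = $19.18
Medicare: $3,048.07 × 0.0153 = $46.64
SDI: $3,048.07 × 0.0175 = $53.34
Social Security (OASDI): $3,048.07 × 0.04 = $121.92
AD&D insurance premium: $29.02
Total deductions = $182.88 + $163.66 + $19.18 + $46.64 + $53.34 + $121.92 + $29.02 = $616.64
Net pay = $3,048.07 − $616.64 = $2,431.43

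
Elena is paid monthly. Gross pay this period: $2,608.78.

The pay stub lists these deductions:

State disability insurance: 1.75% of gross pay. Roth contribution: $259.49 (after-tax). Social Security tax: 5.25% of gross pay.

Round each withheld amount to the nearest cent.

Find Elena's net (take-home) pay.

Social Security tax: $2,608.78 × 0.0525 = $136.96
State disability insurance: $2,608.78 × 0.0175 = $45.65
Roth contribution: $259.49
Total deductions = $136.96 + $45.65 + $259.49 = $442.10
Net pay = $2,608.78 − $442.10 = $2,166.68

$2,166.68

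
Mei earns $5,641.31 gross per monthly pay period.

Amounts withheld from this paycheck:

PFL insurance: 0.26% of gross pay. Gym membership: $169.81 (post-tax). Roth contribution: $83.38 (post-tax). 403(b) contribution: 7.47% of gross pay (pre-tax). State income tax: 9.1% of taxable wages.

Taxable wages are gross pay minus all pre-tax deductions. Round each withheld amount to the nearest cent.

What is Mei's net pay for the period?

$4,477.03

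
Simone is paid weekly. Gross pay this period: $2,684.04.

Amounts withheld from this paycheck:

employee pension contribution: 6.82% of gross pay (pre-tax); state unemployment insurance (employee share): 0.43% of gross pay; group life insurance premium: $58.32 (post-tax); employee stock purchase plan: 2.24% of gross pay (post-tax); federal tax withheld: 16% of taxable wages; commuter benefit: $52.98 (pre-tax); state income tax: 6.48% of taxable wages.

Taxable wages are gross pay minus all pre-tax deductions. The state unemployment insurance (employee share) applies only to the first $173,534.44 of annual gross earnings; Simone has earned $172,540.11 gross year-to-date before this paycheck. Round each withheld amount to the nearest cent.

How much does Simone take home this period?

Commuter benefit: $52.98
Employee pension contribution: $2,684.04 × 0.0682 = $183.05
Pre-tax total = $52.98 + $183.05 = $236.03
Taxable wages = $2,684.04 − $236.03 = $2,448.01
State income tax: $2,448.01 × 0.0648 = $158.63
Federal tax withheld: $2,448.01 × 0.16 = $391.68
State unemployment insurance (employee share): only $173,534.44 − $172,540.11 = $994.33 of this check is subject → $994.33 × 0.0043 = $4.28
Employee stock purchase plan: $2,684.04 × 0.0224 = $60.12
Group life insurance premium: $58.32
Total deductions = $52.98 + $183.05 + $158.63 + $391.68 + $4.28 + $60.12 + $58.32 = $909.06
Net pay = $2,684.04 − $909.06 = $1,774.98

$1,774.98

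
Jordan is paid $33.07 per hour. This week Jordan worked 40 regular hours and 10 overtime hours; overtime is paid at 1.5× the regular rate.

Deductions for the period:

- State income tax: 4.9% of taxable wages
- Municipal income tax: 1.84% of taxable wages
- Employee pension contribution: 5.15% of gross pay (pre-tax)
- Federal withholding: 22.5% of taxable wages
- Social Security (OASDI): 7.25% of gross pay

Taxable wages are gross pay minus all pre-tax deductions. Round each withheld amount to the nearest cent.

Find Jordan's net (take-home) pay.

$1,088.87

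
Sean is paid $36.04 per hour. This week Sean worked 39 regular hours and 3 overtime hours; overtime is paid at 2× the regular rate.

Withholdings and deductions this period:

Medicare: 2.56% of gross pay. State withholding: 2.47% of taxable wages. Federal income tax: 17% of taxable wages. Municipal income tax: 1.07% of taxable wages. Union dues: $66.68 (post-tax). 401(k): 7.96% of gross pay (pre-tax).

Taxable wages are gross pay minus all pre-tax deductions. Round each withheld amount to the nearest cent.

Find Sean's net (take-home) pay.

Regular pay: 39 × $36.04 = $1,405.56
Overtime pay: 3 × $36.04 × 2 = $216.24
Gross pay = $1,405.56 + $216.24 = $1,621.80
401(k): $1,621.80 × 0.0796 = $129.10
Taxable wages = $1,621.80 − $129.10 = $1,492.70
State withholding: $1,492.70 × 0.0247 = $36.87
Federal income tax: $1,492.70 × 0.17 = $253.76
Municipal income tax: $1,492.70 × 0.0107 = $15.97
Medicare: $1,621.80 × 0.0256 = $41.52
Union dues: $66.68
Total deductions = $129.10 + $36.87 + $253.76 + $15.97 + $41.52 + $66.68 = $543.90
Net pay = $1,621.80 − $543.90 = $1,077.90

$1,077.90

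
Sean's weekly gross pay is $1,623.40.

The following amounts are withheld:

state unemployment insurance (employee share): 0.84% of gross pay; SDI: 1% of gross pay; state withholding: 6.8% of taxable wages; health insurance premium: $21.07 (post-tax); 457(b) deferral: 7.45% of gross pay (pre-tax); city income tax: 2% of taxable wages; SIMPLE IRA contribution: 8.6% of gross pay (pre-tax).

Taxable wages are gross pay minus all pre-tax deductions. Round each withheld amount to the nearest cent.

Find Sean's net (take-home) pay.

SIMPLE IRA contribution: $1,623.40 × 0.086 = $139.61
457(b) deferral: $1,623.40 × 0.0745 = $120.94
Pre-tax total = $139.61 + $120.94 = $260.55
Taxable wages = $1,623.40 − $260.55 = $1,362.85
City income tax: $1,362.85 × 0.02 = $27.26
State withholding: $1,362.85 × 0.068 = $92.67
SDI: $1,623.40 × 0.01 = $16.23
State unemployment insurance (employee share): $1,623.40 × 0.0084 = $13.64
Health insurance premium: $21.07
Total deductions = $139.61 + $120.94 + $27.26 + $92.67 + $16.23 + $13.64 + $21.07 = $431.42
Net pay = $1,623.40 − $431.42 = $1,191.98

$1,191.98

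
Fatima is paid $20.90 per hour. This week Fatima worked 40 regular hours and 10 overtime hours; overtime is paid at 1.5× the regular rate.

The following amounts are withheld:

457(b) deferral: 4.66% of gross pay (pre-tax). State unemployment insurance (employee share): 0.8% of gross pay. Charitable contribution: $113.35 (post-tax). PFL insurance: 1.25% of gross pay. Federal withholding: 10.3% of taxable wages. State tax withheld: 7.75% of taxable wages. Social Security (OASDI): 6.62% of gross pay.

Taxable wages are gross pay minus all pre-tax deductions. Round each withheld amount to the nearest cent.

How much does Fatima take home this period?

Regular pay: 40 × $20.90 = $836.00
Overtime pay: 10 × $20.90 × 1.5 = $313.50
Gross pay = $836.00 + $313.50 = $1,149.50
457(b) deferral: $1,149.50 × 0.0466 = $53.57
Taxable wages = $1,149.50 − $53.57 = $1,095.93
State tax withheld: $1,095.93 × 0.0775 = $84.93
Federal withholding: $1,095.93 × 0.103 = $112.88
PFL insurance: $1,149.50 × 0.0125 = $14.37
State unemployment insurance (employee share): $1,149.50 × 0.008 = $9.20
Social Security (OASDI): $1,149.50 × 0.0662 = $76.10
Charitable contribution: $113.35
Total deductions = $53.57 + $84.93 + $112.88 + $14.37 + $9.20 + $76.10 + $113.35 = $464.40
Net pay = $1,149.50 − $464.40 = $685.10

$685.10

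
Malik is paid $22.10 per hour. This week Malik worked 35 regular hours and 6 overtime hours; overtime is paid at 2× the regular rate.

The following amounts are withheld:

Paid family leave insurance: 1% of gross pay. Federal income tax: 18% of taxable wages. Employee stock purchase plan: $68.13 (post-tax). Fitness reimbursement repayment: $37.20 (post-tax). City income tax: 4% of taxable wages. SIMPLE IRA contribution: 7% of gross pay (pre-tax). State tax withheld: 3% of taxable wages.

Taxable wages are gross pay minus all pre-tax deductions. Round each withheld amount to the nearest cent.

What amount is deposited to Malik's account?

Regular pay: 35 × $22.10 = $773.50
Overtime pay: 6 × $22.10 × 2 = $265.20
Gross pay = $773.50 + $265.20 = $1,038.70
SIMPLE IRA contribution: $1,038.70 × 0.07 = $72.71
Taxable wages = $1,038.70 − $72.71 = $965.99
City income tax: $965.99 × 0.04 = $38.64
State tax withheld: $965.99 × 0.03 = $28.98
Federal income tax: $965.99 × 0.18 = $173.88
Paid family leave insurance: $1,038.70 × 0.01 = $10.39
Fitness reimbursement repayment: $37.20
Employee stock purchase plan: $68.13
Total deductions = $72.71 + $38.64 + $28.98 + $173.88 + $10.39 + $37.20 + $68.13 = $429.93
Net pay = $1,038.70 − $429.93 = $608.77

$608.77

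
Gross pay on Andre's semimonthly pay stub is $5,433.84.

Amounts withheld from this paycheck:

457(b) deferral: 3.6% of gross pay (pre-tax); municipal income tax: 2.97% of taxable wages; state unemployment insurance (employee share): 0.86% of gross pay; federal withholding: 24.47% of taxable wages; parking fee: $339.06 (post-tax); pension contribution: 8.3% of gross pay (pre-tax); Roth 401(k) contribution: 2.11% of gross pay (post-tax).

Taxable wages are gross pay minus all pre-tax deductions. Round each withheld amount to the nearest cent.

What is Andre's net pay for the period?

$2,973.16

Pension contribution: $5,433.84 × 0.083 = $451.01
457(b) deferral: $5,433.84 × 0.036 = $195.62
Pre-tax total = $451.01 + $195.62 = $646.63
Taxable wages = $5,433.84 − $646.63 = $4,787.21
Federal withholding: $4,787.21 × 0.2447 = $1,171.43
Municipal income tax: $4,787.21 × 0.0297 = $142.18
State unemployment insurance (employee share): $5,433.84 × 0.0086 = $46.73
Roth 401(k) contribution: $5,433.84 × 0.0211 = $114.65
Parking fee: $339.06
Total deductions = $451.01 + $195.62 + $1,171.43 + $142.18 + $46.73 + $114.65 + $339.06 = $2,460.68
Net pay = $5,433.84 − $2,460.68 = $2,973.16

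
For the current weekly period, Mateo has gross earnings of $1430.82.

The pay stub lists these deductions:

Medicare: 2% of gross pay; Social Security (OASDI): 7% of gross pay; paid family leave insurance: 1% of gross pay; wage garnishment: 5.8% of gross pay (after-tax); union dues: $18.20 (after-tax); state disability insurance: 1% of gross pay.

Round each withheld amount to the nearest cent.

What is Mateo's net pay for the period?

Social Security (OASDI): $1430.82 × 0.07 = $100.16
Medicare: $1430.82 × 0.02 = $28.62
State disability insurance: $1430.82 × 0.01 = $14.31
Paid family leave insurance: $1430.82 × 0.01 = $14.31
Union dues: $18.20
Wage garnishment: $1430.82 × 0.058 = $82.99
Total deductions = $100.16 + $28.62 + $14.31 + $14.31 + $18.20 + $82.99 = $258.59
Net pay = $1430.82 − $258.59 = $1172.23

$1172.23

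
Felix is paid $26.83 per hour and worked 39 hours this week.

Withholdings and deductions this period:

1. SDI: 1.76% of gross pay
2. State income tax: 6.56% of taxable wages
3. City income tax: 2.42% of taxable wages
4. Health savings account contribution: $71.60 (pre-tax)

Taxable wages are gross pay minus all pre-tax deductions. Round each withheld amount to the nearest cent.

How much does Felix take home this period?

$868.82

Gross pay: 39 × $26.83 = $1,046.37
Health savings account contribution: $71.60
Taxable wages = $1,046.37 − $71.60 = $974.77
City income tax: $974.77 × 0.0242 = $23.59
State income tax: $974.77 × 0.0656 = $63.94
SDI: $1,046.37 × 0.0176 = $18.42
Total deductions = $71.60 + $23.59 + $63.94 + $18.42 = $177.55
Net pay = $1,046.37 − $177.55 = $868.82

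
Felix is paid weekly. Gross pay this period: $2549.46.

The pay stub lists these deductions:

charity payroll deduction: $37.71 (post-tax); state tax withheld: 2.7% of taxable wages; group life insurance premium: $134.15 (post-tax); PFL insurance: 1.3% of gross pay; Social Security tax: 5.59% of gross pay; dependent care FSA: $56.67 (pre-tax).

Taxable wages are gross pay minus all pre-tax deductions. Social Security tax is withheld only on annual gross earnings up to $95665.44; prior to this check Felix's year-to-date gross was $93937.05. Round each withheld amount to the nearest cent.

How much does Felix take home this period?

$2123.86

Dependent care FSA: $56.67
Taxable wages = $2549.46 − $56.67 = $2492.79
State tax withheld: $2492.79 × 0.027 = $67.31
Social Security tax: only $95665.44 − $93937.05 = $1728.39 of this check is subject → $1728.39 × 0.0559 = $96.62
PFL insurance: $2549.46 × 0.013 = $33.14
Charity payroll deduction: $37.71
Group life insurance premium: $134.15
Total deductions = $56.67 + $67.31 + $96.62 + $33.14 + $37.71 + $134.15 = $425.60
Net pay = $2549.46 − $425.60 = $2123.86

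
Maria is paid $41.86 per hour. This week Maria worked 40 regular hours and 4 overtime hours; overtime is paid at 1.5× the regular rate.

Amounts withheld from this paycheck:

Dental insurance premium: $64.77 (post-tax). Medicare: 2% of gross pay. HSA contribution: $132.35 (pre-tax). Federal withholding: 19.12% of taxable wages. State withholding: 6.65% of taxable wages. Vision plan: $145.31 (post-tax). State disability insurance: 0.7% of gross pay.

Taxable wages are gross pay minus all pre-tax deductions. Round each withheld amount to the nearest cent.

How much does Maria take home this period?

$1069.03

Regular pay: 40 × $41.86 = $1674.40
Overtime pay: 4 × $41.86 × 1.5 = $251.16
Gross pay = $1674.40 + $251.16 = $1925.56
HSA contribution: $132.35
Taxable wages = $1925.56 − $132.35 = $1793.21
Federal withholding: $1793.21 × 0.1912 = $342.86
State withholding: $1793.21 × 0.0665 = $119.25
Medicare: $1925.56 × 0.02 = $38.51
State disability insurance: $1925.56 × 0.007 = $13.48
Vision plan: $145.31
Dental insurance premium: $64.77
Total deductions = $132.35 + $342.86 + $119.25 + $38.51 + $13.48 + $145.31 + $64.77 = $856.53
Net pay = $1925.56 − $856.53 = $1069.03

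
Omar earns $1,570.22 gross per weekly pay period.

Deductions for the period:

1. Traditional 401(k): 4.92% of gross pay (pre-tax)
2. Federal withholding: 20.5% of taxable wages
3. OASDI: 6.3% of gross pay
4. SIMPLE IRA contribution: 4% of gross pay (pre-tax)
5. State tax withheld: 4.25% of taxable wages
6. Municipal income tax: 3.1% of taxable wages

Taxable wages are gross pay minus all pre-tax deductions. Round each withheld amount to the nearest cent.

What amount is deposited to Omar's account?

SIMPLE IRA contribution: $1,570.22 × 0.04 = $62.81
Traditional 401(k): $1,570.22 × 0.0492 = $77.25
Pre-tax total = $62.81 + $77.25 = $140.06
Taxable wages = $1,570.22 − $140.06 = $1,430.16
Federal withholding: $1,430.16 × 0.205 = $293.18
State tax withheld: $1,430.16 × 0.0425 = $60.78
Municipal income tax: $1,430.16 × 0.031 = $44.33
OASDI: $1,570.22 × 0.063 = $98.92
Total deductions = $62.81 + $77.25 + $293.18 + $60.78 + $44.33 + $98.92 = $637.27
Net pay = $1,570.22 − $637.27 = $932.95

$932.95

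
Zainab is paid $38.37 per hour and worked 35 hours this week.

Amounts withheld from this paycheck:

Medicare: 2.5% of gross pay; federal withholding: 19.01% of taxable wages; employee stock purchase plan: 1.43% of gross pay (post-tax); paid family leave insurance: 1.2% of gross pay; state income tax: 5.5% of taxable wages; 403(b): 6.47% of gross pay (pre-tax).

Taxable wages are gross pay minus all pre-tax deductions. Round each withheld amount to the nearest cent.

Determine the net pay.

$879.31

Gross pay: 35 × $38.37 = $1,342.95
403(b): $1,342.95 × 0.0647 = $86.89
Taxable wages = $1,342.95 − $86.89 = $1,256.06
Federal withholding: $1,256.06 × 0.1901 = $238.78
State income tax: $1,256.06 × 0.055 = $69.08
Paid family leave insurance: $1,342.95 × 0.012 = $16.12
Medicare: $1,342.95 × 0.025 = $33.57
Employee stock purchase plan: $1,342.95 × 0.0143 = $19.20
Total deductions = $86.89 + $238.78 + $69.08 + $16.12 + $33.57 + $19.20 = $463.64
Net pay = $1,342.95 − $463.64 = $879.31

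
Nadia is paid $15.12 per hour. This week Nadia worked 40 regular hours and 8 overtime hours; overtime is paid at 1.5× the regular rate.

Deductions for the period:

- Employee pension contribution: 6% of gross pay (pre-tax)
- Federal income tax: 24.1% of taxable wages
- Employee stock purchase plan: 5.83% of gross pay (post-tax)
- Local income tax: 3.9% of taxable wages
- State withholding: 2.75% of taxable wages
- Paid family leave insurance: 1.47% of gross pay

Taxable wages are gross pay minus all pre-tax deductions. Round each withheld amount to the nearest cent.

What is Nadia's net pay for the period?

$454.41

Regular pay: 40 × $15.12 = $604.80
Overtime pay: 8 × $15.12 × 1.5 = $181.44
Gross pay = $604.80 + $181.44 = $786.24
Employee pension contribution: $786.24 × 0.06 = $47.17
Taxable wages = $786.24 − $47.17 = $739.07
Local income tax: $739.07 × 0.039 = $28.82
Federal income tax: $739.07 × 0.241 = $178.12
State withholding: $739.07 × 0.0275 = $20.32
Paid family leave insurance: $786.24 × 0.0147 = $11.56
Employee stock purchase plan: $786.24 × 0.0583 = $45.84
Total deductions = $47.17 + $28.82 + $178.12 + $20.32 + $11.56 + $45.84 = $331.83
Net pay = $786.24 − $331.83 = $454.41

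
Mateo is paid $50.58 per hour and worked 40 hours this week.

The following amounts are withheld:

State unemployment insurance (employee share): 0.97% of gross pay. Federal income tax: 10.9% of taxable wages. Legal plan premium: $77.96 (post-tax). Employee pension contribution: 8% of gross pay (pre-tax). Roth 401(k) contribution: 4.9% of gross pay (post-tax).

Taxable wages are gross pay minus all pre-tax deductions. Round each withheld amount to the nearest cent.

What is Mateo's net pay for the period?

$1461.72

Gross pay: 40 × $50.58 = $2023.20
Employee pension contribution: $2023.20 × 0.08 = $161.86
Taxable wages = $2023.20 − $161.86 = $1861.34
Federal income tax: $1861.34 × 0.109 = $202.89
State unemployment insurance (employee share): $2023.20 × 0.0097 = $19.63
Legal plan premium: $77.96
Roth 401(k) contribution: $2023.20 × 0.049 = $99.14
Total deductions = $161.86 + $202.89 + $19.63 + $77.96 + $99.14 = $561.48
Net pay = $2023.20 − $561.48 = $1461.72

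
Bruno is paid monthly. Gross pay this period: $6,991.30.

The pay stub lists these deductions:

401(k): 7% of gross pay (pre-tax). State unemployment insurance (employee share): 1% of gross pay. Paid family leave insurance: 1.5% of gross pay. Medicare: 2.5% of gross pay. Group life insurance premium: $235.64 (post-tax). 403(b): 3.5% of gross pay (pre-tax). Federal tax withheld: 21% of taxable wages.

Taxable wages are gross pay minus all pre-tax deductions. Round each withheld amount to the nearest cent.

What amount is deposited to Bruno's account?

401(k): $6,991.30 × 0.07 = $489.39
403(b): $6,991.30 × 0.035 = $244.70
Pre-tax total = $489.39 + $244.70 = $734.09
Taxable wages = $6,991.30 − $734.09 = $6,257.21
Federal tax withheld: $6,257.21 × 0.21 = $1,314.01
Medicare: $6,991.30 × 0.025 = $174.78
State unemployment insurance (employee share): $6,991.30 × 0.01 = $69.91
Paid family leave insurance: $6,991.30 × 0.015 = $104.87
Group life insurance premium: $235.64
Total deductions = $489.39 + $244.70 + $1,314.01 + $174.78 + $69.91 + $104.87 + $235.64 = $2,633.30
Net pay = $6,991.30 − $2,633.30 = $4,358.00

$4,358.00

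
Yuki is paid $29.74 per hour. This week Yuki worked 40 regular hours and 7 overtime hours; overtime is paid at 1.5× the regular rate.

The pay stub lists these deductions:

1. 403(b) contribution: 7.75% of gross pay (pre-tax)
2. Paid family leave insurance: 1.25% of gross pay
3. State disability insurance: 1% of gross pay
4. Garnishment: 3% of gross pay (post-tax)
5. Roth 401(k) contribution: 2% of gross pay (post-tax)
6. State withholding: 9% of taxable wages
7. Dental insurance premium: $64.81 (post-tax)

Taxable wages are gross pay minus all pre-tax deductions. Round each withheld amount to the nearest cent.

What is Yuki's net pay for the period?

Regular pay: 40 × $29.74 = $1189.60
Overtime pay: 7 × $29.74 × 1.5 = $312.27
Gross pay = $1189.60 + $312.27 = $1501.87
403(b) contribution: $1501.87 × 0.0775 = $116.39
Taxable wages = $1501.87 − $116.39 = $1385.48
State withholding: $1385.48 × 0.09 = $124.69
State disability insurance: $1501.87 × 0.01 = $15.02
Paid family leave insurance: $1501.87 × 0.0125 = $18.77
Dental insurance premium: $64.81
Roth 401(k) contribution: $1501.87 × 0.02 = $30.04
Garnishment: $1501.87 × 0.03 = $45.06
Total deductions = $116.39 + $124.69 + $15.02 + $18.77 + $64.81 + $30.04 + $45.06 = $414.78
Net pay = $1501.87 − $414.78 = $1087.09

$1087.09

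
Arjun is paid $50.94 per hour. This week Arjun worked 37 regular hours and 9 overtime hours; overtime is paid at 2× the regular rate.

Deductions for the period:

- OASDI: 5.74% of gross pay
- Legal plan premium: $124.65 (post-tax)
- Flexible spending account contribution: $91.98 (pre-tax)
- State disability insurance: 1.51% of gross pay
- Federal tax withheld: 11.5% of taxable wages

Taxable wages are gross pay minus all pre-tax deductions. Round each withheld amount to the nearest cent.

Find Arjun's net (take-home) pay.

Regular pay: 37 × $50.94 = $1884.78
Overtime pay: 9 × $50.94 × 2 = $916.92
Gross pay = $1884.78 + $916.92 = $2801.70
Flexible spending account contribution: $91.98
Taxable wages = $2801.70 − $91.98 = $2709.72
Federal tax withheld: $2709.72 × 0.115 = $311.62
State disability insurance: $2801.70 × 0.0151 = $42.31
OASDI: $2801.70 × 0.0574 = $160.82
Legal plan premium: $124.65
Total deductions = $91.98 + $311.62 + $42.31 + $160.82 + $124.65 = $731.38
Net pay = $2801.70 − $731.38 = $2070.32

$2070.32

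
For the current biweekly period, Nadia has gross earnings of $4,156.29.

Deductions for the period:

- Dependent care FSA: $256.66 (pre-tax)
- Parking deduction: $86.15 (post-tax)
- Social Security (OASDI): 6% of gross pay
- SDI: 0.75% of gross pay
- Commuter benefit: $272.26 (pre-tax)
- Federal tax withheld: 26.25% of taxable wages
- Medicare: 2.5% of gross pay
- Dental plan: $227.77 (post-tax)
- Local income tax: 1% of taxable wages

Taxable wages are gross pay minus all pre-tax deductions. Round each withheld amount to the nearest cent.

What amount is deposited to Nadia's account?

Commuter benefit: $272.26
Dependent care FSA: $256.66
Pre-tax total = $272.26 + $256.66 = $528.92
Taxable wages = $4,156.29 − $528.92 = $3,627.37
Local income tax: $3,627.37 × 0.01 = $36.27
Federal tax withheld: $3,627.37 × 0.2625 = $952.18
Social Security (OASDI): $4,156.29 × 0.06 = $249.38
SDI: $4,156.29 × 0.0075 = $31.17
Medicare: $4,156.29 × 0.025 = $103.91
Dental plan: $227.77
Parking deduction: $86.15
Total deductions = $272.26 + $256.66 + $36.27 + $952.18 + $249.38 + $31.17 + $103.91 + $227.77 + $86.15 = $2,215.75
Net pay = $4,156.29 − $2,215.75 = $1,940.54

$1,940.54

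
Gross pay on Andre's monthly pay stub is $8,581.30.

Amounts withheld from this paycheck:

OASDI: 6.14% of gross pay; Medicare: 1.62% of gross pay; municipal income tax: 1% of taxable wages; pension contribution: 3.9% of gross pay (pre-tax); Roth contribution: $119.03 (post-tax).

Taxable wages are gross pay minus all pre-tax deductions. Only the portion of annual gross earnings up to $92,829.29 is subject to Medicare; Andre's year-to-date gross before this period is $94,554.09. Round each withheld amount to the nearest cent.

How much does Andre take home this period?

Pension contribution: $8,581.30 × 0.039 = $334.67
Taxable wages = $8,581.30 − $334.67 = $8,246.63
Municipal income tax: $8,246.63 × 0.01 = $82.47
OASDI: $8,581.30 × 0.0614 = $526.89
Medicare: annual cap $92,829.29 already reached (YTD $94,554.09), so $0.00
Roth contribution: $119.03
Total deductions = $334.67 + $82.47 + $526.89 + $0.00 + $119.03 = $1,063.06
Net pay = $8,581.30 − $1,063.06 = $7,518.24

$7,518.24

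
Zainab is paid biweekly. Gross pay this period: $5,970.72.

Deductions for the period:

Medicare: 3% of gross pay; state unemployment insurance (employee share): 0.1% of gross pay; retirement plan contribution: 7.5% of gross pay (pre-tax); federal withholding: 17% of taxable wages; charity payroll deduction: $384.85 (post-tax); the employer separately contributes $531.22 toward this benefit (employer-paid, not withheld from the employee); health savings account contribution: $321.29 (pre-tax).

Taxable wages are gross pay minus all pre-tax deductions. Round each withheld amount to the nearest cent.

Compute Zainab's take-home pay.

Retirement plan contribution: $5,970.72 × 0.075 = $447.80
Health savings account contribution: $321.29
Pre-tax total = $447.80 + $321.29 = $769.09
Taxable wages = $5,970.72 − $769.09 = $5,201.63
Federal withholding: $5,201.63 × 0.17 = $884.28
Medicare: $5,970.72 × 0.03 = $179.12
State unemployment insurance (employee share): $5,970.72 × 0.001 = $5.97
Charity payroll deduction: $384.85
(Employer's $531.22 toward charity payroll deduction is not withheld from the employee.)
Total deductions = $447.80 + $321.29 + $884.28 + $179.12 + $5.97 + $384.85 = $2,223.31
Net pay = $5,970.72 − $2,223.31 = $3,747.41

$3,747.41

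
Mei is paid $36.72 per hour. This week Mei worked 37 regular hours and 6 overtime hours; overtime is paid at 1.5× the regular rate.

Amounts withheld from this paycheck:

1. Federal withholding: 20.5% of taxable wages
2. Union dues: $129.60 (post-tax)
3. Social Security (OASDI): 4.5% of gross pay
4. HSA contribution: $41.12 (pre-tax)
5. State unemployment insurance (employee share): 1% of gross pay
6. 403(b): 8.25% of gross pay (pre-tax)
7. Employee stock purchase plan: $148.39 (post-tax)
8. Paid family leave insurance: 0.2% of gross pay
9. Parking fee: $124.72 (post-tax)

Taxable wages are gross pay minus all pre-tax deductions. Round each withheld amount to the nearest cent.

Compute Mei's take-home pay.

Regular pay: 37 × $36.72 = $1,358.64
Overtime pay: 6 × $36.72 × 1.5 = $330.48
Gross pay = $1,358.64 + $330.48 = $1,689.12
403(b): $1,689.12 × 0.0825 = $139.35
HSA contribution: $41.12
Pre-tax total = $139.35 + $41.12 = $180.47
Taxable wages = $1,689.12 − $180.47 = $1,508.65
Federal withholding: $1,508.65 × 0.205 = $309.27
Paid family leave insurance: $1,689.12 × 0.002 = $3.38
Social Security (OASDI): $1,689.12 × 0.045 = $76.01
State unemployment insurance (employee share): $1,689.12 × 0.01 = $16.89
Parking fee: $124.72
Employee stock purchase plan: $148.39
Union dues: $129.60
Total deductions = $139.35 + $41.12 + $309.27 + $3.38 + $76.01 + $16.89 + $124.72 + $148.39 + $129.60 = $988.73
Net pay = $1,689.12 − $988.73 = $700.39

$700.39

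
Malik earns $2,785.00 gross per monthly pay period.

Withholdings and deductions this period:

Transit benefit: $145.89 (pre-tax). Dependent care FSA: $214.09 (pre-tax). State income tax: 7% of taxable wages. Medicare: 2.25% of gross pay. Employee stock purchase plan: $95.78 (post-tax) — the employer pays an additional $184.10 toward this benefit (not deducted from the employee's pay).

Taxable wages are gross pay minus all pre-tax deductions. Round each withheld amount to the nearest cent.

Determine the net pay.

Dependent care FSA: $214.09
Transit benefit: $145.89
Pre-tax total = $214.09 + $145.89 = $359.98
Taxable wages = $2,785.00 − $359.98 = $2,425.02
State income tax: $2,425.02 × 0.07 = $169.75
Medicare: $2,785.00 × 0.0225 = $62.66
Employee stock purchase plan: $95.78
(Employer's $184.10 toward employee stock purchase plan is not withheld from the employee.)
Total deductions = $214.09 + $145.89 + $169.75 + $62.66 + $95.78 = $688.17
Net pay = $2,785.00 − $688.17 = $2,096.83

$2,096.83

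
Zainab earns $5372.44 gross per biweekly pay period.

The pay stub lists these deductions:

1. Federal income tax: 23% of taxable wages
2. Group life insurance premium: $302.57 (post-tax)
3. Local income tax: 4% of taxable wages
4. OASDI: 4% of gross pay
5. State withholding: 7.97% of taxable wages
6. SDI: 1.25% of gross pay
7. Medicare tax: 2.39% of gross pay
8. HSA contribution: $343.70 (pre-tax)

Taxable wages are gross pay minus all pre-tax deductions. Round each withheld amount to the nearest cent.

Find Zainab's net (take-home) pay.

$2557.16

HSA contribution: $343.70
Taxable wages = $5372.44 − $343.70 = $5028.74
State withholding: $5028.74 × 0.0797 = $400.79
Local income tax: $5028.74 × 0.04 = $201.15
Federal income tax: $5028.74 × 0.23 = $1156.61
OASDI: $5372.44 × 0.04 = $214.90
SDI: $5372.44 × 0.0125 = $67.16
Medicare tax: $5372.44 × 0.0239 = $128.40
Group life insurance premium: $302.57
Total deductions = $343.70 + $400.79 + $201.15 + $1156.61 + $214.90 + $67.16 + $128.40 + $302.57 = $2815.28
Net pay = $5372.44 − $2815.28 = $2557.16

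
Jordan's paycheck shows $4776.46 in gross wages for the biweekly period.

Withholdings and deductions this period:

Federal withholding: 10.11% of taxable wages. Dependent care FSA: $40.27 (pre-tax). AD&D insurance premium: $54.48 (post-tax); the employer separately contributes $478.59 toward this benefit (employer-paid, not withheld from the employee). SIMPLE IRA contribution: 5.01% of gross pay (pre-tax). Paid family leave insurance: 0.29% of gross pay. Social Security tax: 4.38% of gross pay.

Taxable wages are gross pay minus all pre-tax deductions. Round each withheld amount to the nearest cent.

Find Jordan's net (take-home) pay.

Dependent care FSA: $40.27
SIMPLE IRA contribution: $4776.46 × 0.0501 = $239.30
Pre-tax total = $40.27 + $239.30 = $279.57
Taxable wages = $4776.46 − $279.57 = $4496.89
Federal withholding: $4496.89 × 0.1011 = $454.64
Paid family leave insurance: $4776.46 × 0.0029 = $13.85
Social Security tax: $4776.46 × 0.0438 = $209.21
AD&D insurance premium: $54.48
(Employer's $478.59 toward AD&D insurance premium is not withheld from the employee.)
Total deductions = $40.27 + $239.30 + $454.64 + $13.85 + $209.21 + $54.48 = $1011.75
Net pay = $4776.46 − $1011.75 = $3764.71

$3764.71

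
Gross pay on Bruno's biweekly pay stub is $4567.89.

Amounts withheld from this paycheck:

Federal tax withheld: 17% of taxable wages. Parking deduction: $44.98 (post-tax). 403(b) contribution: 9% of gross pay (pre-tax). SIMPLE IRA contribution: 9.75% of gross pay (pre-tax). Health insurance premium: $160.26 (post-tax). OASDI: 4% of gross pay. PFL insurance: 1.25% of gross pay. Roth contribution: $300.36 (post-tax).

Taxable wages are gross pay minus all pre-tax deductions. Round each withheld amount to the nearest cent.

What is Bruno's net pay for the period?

$2335.05

403(b) contribution: $4567.89 × 0.09 = $411.11
SIMPLE IRA contribution: $4567.89 × 0.0975 = $445.37
Pre-tax total = $411.11 + $445.37 = $856.48
Taxable wages = $4567.89 − $856.48 = $3711.41
Federal tax withheld: $3711.41 × 0.17 = $630.94
PFL insurance: $4567.89 × 0.0125 = $57.10
OASDI: $4567.89 × 0.04 = $182.72
Roth contribution: $300.36
Parking deduction: $44.98
Health insurance premium: $160.26
Total deductions = $411.11 + $445.37 + $630.94 + $57.10 + $182.72 + $300.36 + $44.98 + $160.26 = $2232.84
Net pay = $4567.89 − $2232.84 = $2335.05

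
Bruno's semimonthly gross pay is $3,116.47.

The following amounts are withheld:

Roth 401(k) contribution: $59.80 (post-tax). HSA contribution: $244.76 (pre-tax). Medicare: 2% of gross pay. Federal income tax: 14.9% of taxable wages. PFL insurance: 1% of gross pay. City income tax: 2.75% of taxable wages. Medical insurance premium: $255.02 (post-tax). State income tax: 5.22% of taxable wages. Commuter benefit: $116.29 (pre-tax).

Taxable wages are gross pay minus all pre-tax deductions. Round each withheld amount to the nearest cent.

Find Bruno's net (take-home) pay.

$1,716.95

HSA contribution: $244.76
Commuter benefit: $116.29
Pre-tax total = $244.76 + $116.29 = $361.05
Taxable wages = $3,116.47 − $361.05 = $2,755.42
Federal income tax: $2,755.42 × 0.149 = $410.56
City income tax: $2,755.42 × 0.0275 = $75.77
State income tax: $2,755.42 × 0.0522 = $143.83
PFL insurance: $3,116.47 × 0.01 = $31.16
Medicare: $3,116.47 × 0.02 = $62.33
Roth 401(k) contribution: $59.80
Medical insurance premium: $255.02
Total deductions = $244.76 + $116.29 + $410.56 + $75.77 + $143.83 + $31.16 + $62.33 + $59.80 + $255.02 = $1,399.52
Net pay = $3,116.47 − $1,399.52 = $1,716.95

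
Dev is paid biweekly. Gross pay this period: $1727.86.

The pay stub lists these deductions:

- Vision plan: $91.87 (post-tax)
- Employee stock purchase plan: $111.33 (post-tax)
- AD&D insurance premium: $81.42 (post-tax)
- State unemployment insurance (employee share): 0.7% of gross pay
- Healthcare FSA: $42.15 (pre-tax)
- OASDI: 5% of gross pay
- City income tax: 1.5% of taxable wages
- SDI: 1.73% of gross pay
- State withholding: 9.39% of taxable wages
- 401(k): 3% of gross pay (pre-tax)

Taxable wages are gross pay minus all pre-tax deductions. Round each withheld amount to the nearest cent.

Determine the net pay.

$1042.94

Healthcare FSA: $42.15
401(k): $1727.86 × 0.03 = $51.84
Pre-tax total = $42.15 + $51.84 = $93.99
Taxable wages = $1727.86 − $93.99 = $1633.87
State withholding: $1633.87 × 0.0939 = $153.42
City income tax: $1633.87 × 0.015 = $24.51
SDI: $1727.86 × 0.0173 = $29.89
State unemployment insurance (employee share): $1727.86 × 0.007 = $12.10
OASDI: $1727.86 × 0.05 = $86.39
AD&D insurance premium: $81.42
Employee stock purchase plan: $111.33
Vision plan: $91.87
Total deductions = $42.15 + $51.84 + $153.42 + $24.51 + $29.89 + $12.10 + $86.39 + $81.42 + $111.33 + $91.87 = $684.92
Net pay = $1727.86 − $684.92 = $1042.94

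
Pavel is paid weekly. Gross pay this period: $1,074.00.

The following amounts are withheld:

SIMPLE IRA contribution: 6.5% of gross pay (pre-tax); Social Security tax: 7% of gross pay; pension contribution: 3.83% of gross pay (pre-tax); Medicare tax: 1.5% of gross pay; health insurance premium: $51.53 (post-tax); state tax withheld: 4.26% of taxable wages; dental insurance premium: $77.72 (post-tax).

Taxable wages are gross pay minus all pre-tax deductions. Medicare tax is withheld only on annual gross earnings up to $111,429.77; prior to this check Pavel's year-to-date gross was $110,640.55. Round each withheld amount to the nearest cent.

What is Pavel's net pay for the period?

SIMPLE IRA contribution: $1,074.00 × 0.065 = $69.81
Pension contribution: $1,074.00 × 0.0383 = $41.13
Pre-tax total = $69.81 + $41.13 = $110.94
Taxable wages = $1,074.00 − $110.94 = $963.06
State tax withheld: $963.06 × 0.0426 = $41.03
Medicare tax: only $111,429.77 − $110,640.55 = $789.22 of this check is subject → $789.22 × 0.015 = $11.84
Social Security tax: $1,074.00 × 0.07 = $75.18
Dental insurance premium: $77.72
Health insurance premium: $51.53
Total deductions = $69.81 + $41.13 + $41.03 + $11.84 + $75.18 + $77.72 + $51.53 = $368.24
Net pay = $1,074.00 − $368.24 = $705.76

$705.76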